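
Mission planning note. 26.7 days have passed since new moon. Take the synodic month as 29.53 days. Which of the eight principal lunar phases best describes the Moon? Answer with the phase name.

At 26.7/29.53 of the cycle, θ ≈ 325° — the waning crescent range.

waning crescent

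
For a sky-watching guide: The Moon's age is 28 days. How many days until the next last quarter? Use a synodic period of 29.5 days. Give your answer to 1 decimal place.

23.6 days

Last quarter is 0.75 of the way through the cycle: age 0.75 × 29.5 = 22.125 d.
This lunation's last quarter (22.125 d) has passed, so add one period: 51.625 − 28 = 23.625 days.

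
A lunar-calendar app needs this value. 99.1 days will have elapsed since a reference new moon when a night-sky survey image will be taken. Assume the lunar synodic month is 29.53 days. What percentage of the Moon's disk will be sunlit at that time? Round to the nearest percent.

Reduce mod P: 99.1 − 3×29.53 = 10.51 d into the current lunation.
Elongation θ = 360° × 10.51/29.53 ≈ 128.1°.
Illuminated fraction = (1 − cos 128.1°)/2 = (1 − (-0.617))/2 ≈ 0.809, so 81%.

81%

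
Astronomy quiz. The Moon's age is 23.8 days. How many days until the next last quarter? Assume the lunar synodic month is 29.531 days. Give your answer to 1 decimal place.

Last quarter is 0.75 of the way through the cycle: age 0.75 × 29.531 = 22.148 d.
Already past this cycle's last quarter; the next is at 22.148 + 29.531 = 51.679 d, so 51.679 − 23.8 = 27.879 days.

27.9 days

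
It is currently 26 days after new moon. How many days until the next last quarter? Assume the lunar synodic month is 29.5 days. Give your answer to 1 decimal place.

Last quarter occurs at elongation 270°, i.e. at age 29.5 × 270/360 = 22.125 d.
This lunation's last quarter (22.125 d) has passed, so add one period: 51.625 − 26 = 25.625 days.

25.6 days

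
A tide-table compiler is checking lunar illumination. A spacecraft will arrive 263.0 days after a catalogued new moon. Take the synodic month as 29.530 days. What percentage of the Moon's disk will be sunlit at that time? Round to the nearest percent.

263.0 d spans 8 complete synodic months (8 × 29.530 = 236.24 d) plus 26.76 d.
Phase angle: θ = 360°·(26.76 d)/(29.530 d) = 326.2°.
Illuminated fraction = (1 − cos 326.2°)/2 = (1 − 0.831)/2 ≈ 0.084, so 8%.

8%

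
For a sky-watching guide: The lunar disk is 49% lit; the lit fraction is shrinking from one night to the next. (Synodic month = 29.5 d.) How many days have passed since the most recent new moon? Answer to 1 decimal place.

22.2 days

From f = (1 − cos θ)/2: cos θ = 1 − 2×0.49 = 0.020; arccos → 88.9°.
A waning Moon lies in 180°–360°, so θ = 360° − 88.9° = 271.1°.
That fraction of the synodic month is 271.1/360 × 29.5 d ≈ 22.22 d.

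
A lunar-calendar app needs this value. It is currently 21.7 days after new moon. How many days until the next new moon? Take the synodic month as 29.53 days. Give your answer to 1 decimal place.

7.8 days

One full lunation from the last new moon is 29.53 d; remaining = 29.53 − 21.7 = 7.830 d.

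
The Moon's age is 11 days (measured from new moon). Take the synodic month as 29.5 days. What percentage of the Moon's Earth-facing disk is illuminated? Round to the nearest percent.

Elongation θ = 360° × 11/29.5 ≈ 134.2°.
Illuminated fraction = (1 − cos 134.2°)/2 = (1 − (-0.698))/2 ≈ 0.849, so 85%.

85%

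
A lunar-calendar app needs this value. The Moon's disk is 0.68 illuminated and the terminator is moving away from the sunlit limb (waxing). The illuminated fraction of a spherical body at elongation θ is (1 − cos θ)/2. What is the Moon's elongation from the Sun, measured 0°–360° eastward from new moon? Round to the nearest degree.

From f = (1 − cos θ)/2: cos θ = 1 − 2×0.68 = -0.360; arccos → 111.1°.
Waxing ⇒ before full, so θ = 111.1°.

111°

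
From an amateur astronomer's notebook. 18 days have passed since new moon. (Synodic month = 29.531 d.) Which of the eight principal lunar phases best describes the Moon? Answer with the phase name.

waning gibbous

θ ≈ 360° × 18/29.531 = 219°, which falls in the waning gibbous sector.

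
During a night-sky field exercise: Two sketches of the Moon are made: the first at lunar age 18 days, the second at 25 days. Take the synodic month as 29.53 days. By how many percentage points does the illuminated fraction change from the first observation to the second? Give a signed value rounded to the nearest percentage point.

-67 percentage points

First observation: θ = 360°·18/29.53 = 219.4°, so f = 0.886.
Second observation: θ = 304.8°, f = 0.215.
Δf = 0.215 − 0.886 = -0.671, i.e. -67 pp.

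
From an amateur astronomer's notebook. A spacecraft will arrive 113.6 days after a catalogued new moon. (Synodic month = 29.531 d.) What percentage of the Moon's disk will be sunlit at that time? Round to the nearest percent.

113.6/29.531 = 3.847 lunations, so 3 complete cycles and 25.01 d into the next.
The Moon has covered 25.01/29.531 of its cycle, so θ ≈ 360° × 25.01/29.531 = 304.8°.
Illuminated fraction = (1 − cos 304.8°)/2 = (1 − 0.571)/2 ≈ 0.214, so 21%.

21%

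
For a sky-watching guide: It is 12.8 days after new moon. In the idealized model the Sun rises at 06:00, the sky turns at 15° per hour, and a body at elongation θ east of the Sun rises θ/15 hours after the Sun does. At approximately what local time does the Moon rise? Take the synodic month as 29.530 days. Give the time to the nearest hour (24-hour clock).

16:00

Elongation θ = 360° × 12.8/29.530 ≈ 156.0°.
The Moon trails the Sun by θ/15 = 156.0/15 ≈ 10.40 hours.
06:00 + 10.40 h ≈ 16:24 → 16:00 to the nearest hour.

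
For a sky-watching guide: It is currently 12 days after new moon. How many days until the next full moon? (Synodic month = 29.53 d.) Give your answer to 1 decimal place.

Full moon is 0.5 of the way through the cycle: age 0.5 × 29.53 = 14.765 d.
That is 14.765 − 12 = 2.765 days ahead.

2.8 days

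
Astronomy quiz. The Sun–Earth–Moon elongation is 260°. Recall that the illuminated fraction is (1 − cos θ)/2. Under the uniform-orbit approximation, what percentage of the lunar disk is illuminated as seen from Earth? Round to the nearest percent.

59%

f = (1 − cos 260°)/2 = (1 − (-0.174))/2 ≈ 0.587, i.e. 59%.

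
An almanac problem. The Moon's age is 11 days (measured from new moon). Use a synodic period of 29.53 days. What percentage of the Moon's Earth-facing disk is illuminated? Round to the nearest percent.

85%

Phase angle: θ = 360°·(11 d)/(29.53 d) = 134.1°.
cos 134.1° = (-0.696), so f = (1 − (-0.696))/2 = 0.848, so 85%.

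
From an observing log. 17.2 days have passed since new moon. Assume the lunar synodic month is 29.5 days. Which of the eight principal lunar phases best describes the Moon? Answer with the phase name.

waning gibbous

At 17.2/29.5 of the cycle, θ ≈ 210° — the waning gibbous range.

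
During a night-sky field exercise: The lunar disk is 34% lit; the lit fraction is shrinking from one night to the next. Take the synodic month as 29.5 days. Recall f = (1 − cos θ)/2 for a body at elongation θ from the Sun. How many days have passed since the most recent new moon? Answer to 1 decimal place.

23.7 days

From f = (1 − cos θ)/2: cos θ = 1 − 2×0.34 = 0.320; arccos → 71.3°.
Waning ⇒ past full, so θ = 360° − 71.3° = 288.7°.
Age = 29.5 × 288.7°/360° ≈ 23.65 days.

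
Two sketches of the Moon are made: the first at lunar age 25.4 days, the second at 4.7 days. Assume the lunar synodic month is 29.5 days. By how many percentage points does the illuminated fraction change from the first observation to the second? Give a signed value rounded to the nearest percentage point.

θ₁ = 360° × 25.4/29.5 = 310.0°, f₁ = (1 − cos θ₁)/2 = 0.179.
θ₂ = 360° × 4.7/29.5 = 57.4°, f₂ = (1 − cos θ₂)/2 = 0.230.
Change = f₂ − f₁ = +0.051 → +5 percentage points.

+5 percentage points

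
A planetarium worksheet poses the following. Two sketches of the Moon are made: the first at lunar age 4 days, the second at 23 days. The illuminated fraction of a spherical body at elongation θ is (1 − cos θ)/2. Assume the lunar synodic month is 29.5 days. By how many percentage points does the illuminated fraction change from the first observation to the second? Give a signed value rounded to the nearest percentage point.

θ₁ = 360° × 4/29.5 = 48.8°, f₁ = (1 − cos θ₁)/2 = 0.171.
θ₂ = 360° × 23/29.5 = 280.7°, f₂ = (1 − cos θ₂)/2 = 0.407.
Change = f₂ − f₁ = +0.237 → +24 percentage points.

+24 pp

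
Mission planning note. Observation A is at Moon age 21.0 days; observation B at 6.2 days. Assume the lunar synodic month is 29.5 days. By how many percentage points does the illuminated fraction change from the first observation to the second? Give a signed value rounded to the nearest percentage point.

θ₁ = 360° × 21.0/29.5 = 256.3°, f₁ = (1 − cos θ₁)/2 = 0.619.
θ₂ = 360° × 6.2/29.5 = 75.7°, f₂ = (1 − cos θ₂)/2 = 0.376.
Change = f₂ − f₁ = -0.242 → -24 percentage points.

-24 pp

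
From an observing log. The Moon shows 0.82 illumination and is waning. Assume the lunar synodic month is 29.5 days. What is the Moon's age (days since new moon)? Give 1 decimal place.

Invert f = (1 − cos θ)/2 to get cos θ = 1 − 2(0.82) = -0.640, hence θ₀ = arccos -0.640 = 129.8°.
A waning Moon lies in 180°–360°, so θ = 360° − 129.8° = 230.2°.
That fraction of the synodic month is 230.2/360 × 29.5 d ≈ 18.86 d.

18.9 days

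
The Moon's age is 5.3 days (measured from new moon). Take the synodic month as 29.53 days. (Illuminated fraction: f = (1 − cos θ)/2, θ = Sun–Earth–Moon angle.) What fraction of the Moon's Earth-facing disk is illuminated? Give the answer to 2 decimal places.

0.29

Elongation θ = 360° × 5.3/29.53 ≈ 64.6°.
With cos θ = 0.429, the lit fraction is (1 − 0.429)/2 ≈ 0.286.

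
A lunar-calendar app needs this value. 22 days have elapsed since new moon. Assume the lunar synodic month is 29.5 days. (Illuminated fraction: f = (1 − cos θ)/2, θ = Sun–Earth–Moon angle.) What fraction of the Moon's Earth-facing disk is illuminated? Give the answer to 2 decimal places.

0.51

The Moon has covered 22/29.5 of its cycle, so θ ≈ 360° × 22/29.5 = 268.5°.
With cos θ = (-0.027), the lit fraction is (1 − (-0.027))/2 ≈ 0.513.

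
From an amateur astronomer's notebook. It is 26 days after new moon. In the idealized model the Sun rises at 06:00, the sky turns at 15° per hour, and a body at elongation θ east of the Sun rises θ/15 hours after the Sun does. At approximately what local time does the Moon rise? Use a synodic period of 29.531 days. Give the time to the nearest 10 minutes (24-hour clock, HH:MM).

03:10

Phase angle: θ = 360°·(26 d)/(29.531 d) = 317.0°.
Delay after the Sun = 317.0° / (15°/h) ≈ 21.13 h.
06:00 + 21.130 h ≈ 03:08 → 03:10 to the nearest ten minutes.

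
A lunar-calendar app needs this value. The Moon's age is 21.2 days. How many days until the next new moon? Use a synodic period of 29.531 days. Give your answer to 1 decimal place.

One full lunation from the last new moon is 29.531 d; remaining = 29.531 − 21.2 = 8.331 d.

8.3 days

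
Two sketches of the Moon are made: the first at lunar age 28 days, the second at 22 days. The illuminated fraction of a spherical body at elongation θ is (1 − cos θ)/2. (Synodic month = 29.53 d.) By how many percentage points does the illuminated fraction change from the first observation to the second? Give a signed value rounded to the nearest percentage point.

First observation: θ = 360°·28/29.53 = 341.3°, so f = 0.026.
Second observation: θ = 268.2°, f = 0.516.
Δf = 0.516 − 0.026 = +0.489, i.e. +49 pp.

+49 pp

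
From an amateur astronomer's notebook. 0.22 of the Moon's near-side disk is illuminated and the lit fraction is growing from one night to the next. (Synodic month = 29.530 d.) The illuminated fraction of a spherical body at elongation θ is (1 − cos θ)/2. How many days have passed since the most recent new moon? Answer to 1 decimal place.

4.6 days

cos θ = 1 − 2f = 0.560, giving a principal value of 55.9°.
Waxing ⇒ before full, so θ = 55.9°.
At 360°/29.530 d per day, 55.9° corresponds to 4.59 days.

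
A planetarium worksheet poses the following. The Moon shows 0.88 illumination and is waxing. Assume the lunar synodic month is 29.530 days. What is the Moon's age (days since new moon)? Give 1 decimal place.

11.4 days

From f = (1 − cos θ)/2: cos θ = 1 − 2×0.88 = -0.760; arccos → 139.5°.
Before full moon the principal value applies: θ = 139.5°.
Age = 29.530 × 139.5°/360° ≈ 11.44 days.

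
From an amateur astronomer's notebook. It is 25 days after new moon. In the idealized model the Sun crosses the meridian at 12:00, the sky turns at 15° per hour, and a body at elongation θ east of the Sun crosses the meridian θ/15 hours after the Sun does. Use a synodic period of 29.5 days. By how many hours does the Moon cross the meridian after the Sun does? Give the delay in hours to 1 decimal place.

20.3 h

The Moon has covered 25/29.5 of its cycle, so θ ≈ 360° × 25/29.5 = 305.1°.
The Moon trails the Sun by θ/15 = 305.1/15 ≈ 20.34 hours.
So the Moon crosses the meridian 20.34 h after the Sun.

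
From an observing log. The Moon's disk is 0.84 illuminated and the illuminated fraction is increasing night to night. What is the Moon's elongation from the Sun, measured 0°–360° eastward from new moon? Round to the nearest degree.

cos θ = 1 − 2f = -0.680, giving a principal value of 132.8°.
Waxing ⇒ before full, so θ = 132.8°.

133°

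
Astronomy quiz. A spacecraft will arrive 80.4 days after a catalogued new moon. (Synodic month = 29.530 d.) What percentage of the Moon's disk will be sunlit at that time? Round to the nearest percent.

59%

80.4/29.530 = 2.723 lunations, so 2 complete cycles and 21.34 d into the next.
Phase angle: θ = 360°·(21.34 d)/(29.530 d) = 260.2°.
With cos θ = (-0.171), the lit fraction is (1 − (-0.171))/2 ≈ 0.585, so 59%.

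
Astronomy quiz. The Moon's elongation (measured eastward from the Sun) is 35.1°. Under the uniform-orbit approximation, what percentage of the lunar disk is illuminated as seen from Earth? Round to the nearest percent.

9%

Half-versine of 35.1°: (1 − 0.818)/2 = 0.091, i.e. 9%.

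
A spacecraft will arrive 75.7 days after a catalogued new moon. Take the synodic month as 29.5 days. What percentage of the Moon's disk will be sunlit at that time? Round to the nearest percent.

96%

Reduce mod P: 75.7 − 2×29.5 = 16.70 d into the current lunation.
The Moon has covered 16.70/29.5 of its cycle, so θ ≈ 360° × 16.70/29.5 = 203.8°.
cos 203.8° = (-0.915), so f = (1 − (-0.915))/2 = 0.957, so 96%.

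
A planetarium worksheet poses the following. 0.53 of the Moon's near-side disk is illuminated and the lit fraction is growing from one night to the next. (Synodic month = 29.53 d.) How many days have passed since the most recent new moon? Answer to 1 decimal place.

7.7 days

From f = (1 − cos θ)/2: cos θ = 1 − 2×0.53 = -0.060; arccos → 93.4°.
Waxing ⇒ before full, so θ = 93.4°.
At 360°/29.53 d per day, 93.4° corresponds to 7.66 days.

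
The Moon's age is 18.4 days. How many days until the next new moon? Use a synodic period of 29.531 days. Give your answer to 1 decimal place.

One full lunation from the last new moon is 29.531 d; remaining = 29.531 − 18.4 = 11.131 d.

11.1 days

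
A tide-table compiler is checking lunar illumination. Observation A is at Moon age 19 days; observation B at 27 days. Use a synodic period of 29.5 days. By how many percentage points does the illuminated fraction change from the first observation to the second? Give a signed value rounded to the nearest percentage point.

θ₁ = 360° × 19/29.5 = 231.9°, f₁ = (1 − cos θ₁)/2 = 0.809.
θ₂ = 360° × 27/29.5 = 329.5°, f₂ = (1 − cos θ₂)/2 = 0.069.
Change = f₂ − f₁ = -0.740 → -74 percentage points.

-74 percentage points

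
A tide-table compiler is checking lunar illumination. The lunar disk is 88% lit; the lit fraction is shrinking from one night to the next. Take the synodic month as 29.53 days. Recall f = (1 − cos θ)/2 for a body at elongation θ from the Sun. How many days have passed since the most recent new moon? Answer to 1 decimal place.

18.1 days

cos θ = 1 − 2f = -0.760, giving a principal value of 139.5°.
Waning ⇒ past full, so θ = 360° − 139.5° = 220.5°.
Age = 29.53 × 220.5°/360° ≈ 18.09 days.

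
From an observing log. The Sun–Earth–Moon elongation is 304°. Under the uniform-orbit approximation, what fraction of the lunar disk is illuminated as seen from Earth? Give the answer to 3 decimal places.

0.220

Half-versine of 304°: (1 − 0.559)/2 = 0.220.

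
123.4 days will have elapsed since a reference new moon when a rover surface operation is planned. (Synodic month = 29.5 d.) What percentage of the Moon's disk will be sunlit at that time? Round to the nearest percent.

123.4/29.5 = 4.183 lunations, so 4 complete cycles and 5.40 d into the next.
Elongation θ = 360° × 5.40/29.5 ≈ 65.9°.
cos 65.9° = 0.408, so f = (1 − 0.408)/2 = 0.296, so 30%.

30%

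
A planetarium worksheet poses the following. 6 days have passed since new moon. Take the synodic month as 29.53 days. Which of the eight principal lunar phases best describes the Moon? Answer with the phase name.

first quarter

At 6/29.53 of the cycle, θ ≈ 73° — the first quarter range.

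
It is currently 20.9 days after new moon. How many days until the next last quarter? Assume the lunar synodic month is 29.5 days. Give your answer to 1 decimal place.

Last quarter is 0.75 of the way through the cycle: age 0.75 × 29.5 = 22.125 d.
So 1.225 days remain (22.125 − 20.9).

1.2 days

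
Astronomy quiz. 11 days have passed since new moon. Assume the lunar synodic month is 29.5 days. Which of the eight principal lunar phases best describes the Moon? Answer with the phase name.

At 11/29.5 of the cycle, θ ≈ 134° — the waxing gibbous range.

waxing gibbous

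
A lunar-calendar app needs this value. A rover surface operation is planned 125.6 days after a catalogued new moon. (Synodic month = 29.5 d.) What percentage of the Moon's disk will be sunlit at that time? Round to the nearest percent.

52%

Reduce mod P: 125.6 − 4×29.5 = 7.60 d into the current lunation.
The Moon has covered 7.60/29.5 of its cycle, so θ ≈ 360° × 7.60/29.5 = 92.7°.
With cos θ = (-0.048), the lit fraction is (1 − (-0.048))/2 ≈ 0.524, so 52%.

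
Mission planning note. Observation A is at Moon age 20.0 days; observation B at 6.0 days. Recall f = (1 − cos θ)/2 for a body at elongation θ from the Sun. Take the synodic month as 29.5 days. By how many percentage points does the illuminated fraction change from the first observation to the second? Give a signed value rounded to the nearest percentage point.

-36 pp

First observation: θ = 360°·20.0/29.5 = 244.1°, so f = 0.719.
Second observation: θ = 73.2°, f = 0.356.
Δf = 0.356 − 0.719 = -0.363, i.e. -36 pp.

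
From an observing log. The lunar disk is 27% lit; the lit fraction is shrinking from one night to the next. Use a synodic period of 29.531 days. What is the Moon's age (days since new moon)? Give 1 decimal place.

24.4 days

From f = (1 − cos θ)/2: cos θ = 1 − 2×0.27 = 0.460; arccos → 62.6°.
Since the Moon is past full (waning), take the reflex angle: θ = 360° − 62.6° = 297.4°.
That fraction of the synodic month is 297.4/360 × 29.531 d ≈ 24.39 d.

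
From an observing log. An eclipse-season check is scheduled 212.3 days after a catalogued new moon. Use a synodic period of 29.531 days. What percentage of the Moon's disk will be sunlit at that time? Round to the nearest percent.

31%

Reduce mod P: 212.3 − 7×29.531 = 5.58 d into the current lunation.
Elongation θ = 360° × 5.58/29.531 ≈ 68.1°.
With cos θ = 0.374, the lit fraction is (1 − 0.374)/2 ≈ 0.313, so 31%.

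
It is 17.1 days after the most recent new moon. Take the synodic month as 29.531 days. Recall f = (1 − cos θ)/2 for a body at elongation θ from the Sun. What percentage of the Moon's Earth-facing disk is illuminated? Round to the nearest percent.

94%

Elongation θ = 360° × 17.1/29.531 ≈ 208.5°.
cos 208.5° = (-0.879), so f = (1 − (-0.879))/2 = 0.940, so 94%.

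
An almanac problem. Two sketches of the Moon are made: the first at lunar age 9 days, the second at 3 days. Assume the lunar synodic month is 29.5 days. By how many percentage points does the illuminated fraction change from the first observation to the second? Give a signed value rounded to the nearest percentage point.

First observation: θ = 360°·9/29.5 = 109.8°, so f = 0.670.
Second observation: θ = 36.6°, f = 0.099.
Δf = 0.099 − 0.670 = -0.571, i.e. -57 pp.

-57 percentage points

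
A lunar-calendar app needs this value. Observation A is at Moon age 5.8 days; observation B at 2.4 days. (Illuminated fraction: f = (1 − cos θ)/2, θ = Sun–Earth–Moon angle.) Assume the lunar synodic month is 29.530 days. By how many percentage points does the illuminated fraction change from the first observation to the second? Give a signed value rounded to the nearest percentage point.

-27 pp

θ₁ = 360° × 5.8/29.530 = 70.7°, f₁ = (1 − cos θ₁)/2 = 0.335.
θ₂ = 360° × 2.4/29.530 = 29.3°, f₂ = (1 − cos θ₂)/2 = 0.064.
Change = f₂ − f₁ = -0.271 → -27 percentage points.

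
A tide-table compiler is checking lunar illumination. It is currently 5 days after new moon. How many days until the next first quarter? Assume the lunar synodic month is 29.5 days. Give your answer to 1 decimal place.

First quarter occurs at elongation 90°, i.e. at age 29.5 × 90/360 = 7.375 d.
That is 7.375 − 5 = 2.375 days ahead.

2.4 days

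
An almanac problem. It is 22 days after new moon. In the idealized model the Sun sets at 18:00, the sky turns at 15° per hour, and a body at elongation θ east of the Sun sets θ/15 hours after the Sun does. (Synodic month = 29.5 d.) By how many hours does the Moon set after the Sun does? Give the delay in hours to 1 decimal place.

Elongation θ = 360° × 22/29.5 ≈ 268.5°.
At 15° of sky rotation per hour, 268.5° corresponds to a 17.90 h lag.
So the Moon sets 17.90 h after the Sun.

17.9 h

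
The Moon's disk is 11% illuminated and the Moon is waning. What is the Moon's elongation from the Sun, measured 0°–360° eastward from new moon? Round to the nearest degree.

321°

cos θ = 1 − 2f = 0.780, giving a principal value of 38.7°.
Since the Moon is past full (waning), take the reflex angle: θ = 360° − 38.7° = 321.3°.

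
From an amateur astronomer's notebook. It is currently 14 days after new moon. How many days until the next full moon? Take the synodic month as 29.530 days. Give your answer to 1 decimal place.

Full moon is 0.5 of the way through the cycle: age 0.5 × 29.530 = 14.765 d.
That is 14.765 − 14 = 0.765 days ahead.

0.8 days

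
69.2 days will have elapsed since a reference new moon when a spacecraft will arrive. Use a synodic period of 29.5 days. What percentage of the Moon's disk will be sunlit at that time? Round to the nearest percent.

78%

69.2/29.5 = 2.346 lunations, so 2 complete cycles and 10.20 d into the next.
Elongation θ = 360° × 10.20/29.5 ≈ 124.5°.
cos 124.5° = (-0.566), so f = (1 − (-0.566))/2 = 0.783, so 78%.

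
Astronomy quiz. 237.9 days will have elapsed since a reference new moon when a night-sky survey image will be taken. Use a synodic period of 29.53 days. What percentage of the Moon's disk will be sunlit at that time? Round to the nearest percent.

3%

237.9 d spans 8 complete synodic months (8 × 29.53 = 236.24 d) plus 1.66 d.
The Moon has covered 1.66/29.53 of its cycle, so θ ≈ 360° × 1.66/29.53 = 20.2°.
cos 20.2° = 0.938, so f = (1 − 0.938)/2 = 0.031, so 3%.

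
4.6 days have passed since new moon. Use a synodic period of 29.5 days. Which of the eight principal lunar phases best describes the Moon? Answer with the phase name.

θ ≈ 360° × 4.6/29.5 = 56°, which falls in the waxing crescent sector.

waxing crescent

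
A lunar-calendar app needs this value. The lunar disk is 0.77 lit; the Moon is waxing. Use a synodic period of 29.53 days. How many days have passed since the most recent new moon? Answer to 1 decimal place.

10.1 days

From f = (1 − cos θ)/2: cos θ = 1 − 2×0.77 = -0.540; arccos → 122.7°.
Before full moon the principal value applies: θ = 122.7°.
At 360°/29.53 d per day, 122.7° corresponds to 10.06 days.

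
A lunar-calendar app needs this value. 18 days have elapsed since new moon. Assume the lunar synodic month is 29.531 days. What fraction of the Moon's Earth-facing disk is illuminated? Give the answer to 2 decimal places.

0.89

Elongation θ = 360° × 18/29.531 ≈ 219.4°.
With cos θ = (-0.772), the lit fraction is (1 − (-0.772))/2 ≈ 0.886.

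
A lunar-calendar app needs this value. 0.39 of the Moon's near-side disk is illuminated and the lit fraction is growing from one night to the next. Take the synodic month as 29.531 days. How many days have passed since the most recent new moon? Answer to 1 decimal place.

Invert f = (1 − cos θ)/2 to get cos θ = 1 − 2(0.39) = 0.220, hence θ₀ = arccos 0.220 = 77.3°.
The Moon is waxing (0°–180°), so θ = 77.3° directly.
Age = 29.531 × 77.3°/360° ≈ 6.34 days.

6.3 days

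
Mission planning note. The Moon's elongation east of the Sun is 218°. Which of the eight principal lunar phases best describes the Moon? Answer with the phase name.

waning gibbous

218° lies in the waning gibbous sector of the 8-phase cycle.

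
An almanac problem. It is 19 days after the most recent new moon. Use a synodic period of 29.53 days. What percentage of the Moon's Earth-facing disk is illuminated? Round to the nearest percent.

Elongation θ = 360° × 19/29.53 ≈ 231.6°.
Illuminated fraction = (1 − cos 231.6°)/2 = (1 − (-0.621))/2 ≈ 0.810, so 81%.

81%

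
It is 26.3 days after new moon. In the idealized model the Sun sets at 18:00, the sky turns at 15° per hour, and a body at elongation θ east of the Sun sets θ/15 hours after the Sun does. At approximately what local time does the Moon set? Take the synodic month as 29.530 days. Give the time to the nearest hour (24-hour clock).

15:00

Phase angle: θ = 360°·(26.3 d)/(29.530 d) = 320.6°.
The Moon trails the Sun by θ/15 = 320.6/15 ≈ 21.37 hours.
18:00 + 21.37 h ≈ 15:22 → 15:00 to the nearest hour.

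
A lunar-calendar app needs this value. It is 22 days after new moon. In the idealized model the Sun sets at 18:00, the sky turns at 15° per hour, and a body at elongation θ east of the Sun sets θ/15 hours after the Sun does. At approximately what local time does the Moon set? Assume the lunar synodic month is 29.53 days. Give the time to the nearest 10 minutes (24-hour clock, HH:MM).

11:50

Phase angle: θ = 360°·(22 d)/(29.53 d) = 268.2°.
Delay after the Sun = 268.2° / (15°/h) ≈ 17.88 h.
18:00 + 17.880 h ≈ 11:53 → 11:50 to the nearest ten minutes.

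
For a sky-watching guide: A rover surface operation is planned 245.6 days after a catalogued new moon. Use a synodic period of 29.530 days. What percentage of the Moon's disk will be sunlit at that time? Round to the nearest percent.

Reduce mod P: 245.6 − 8×29.530 = 9.36 d into the current lunation.
Elongation θ = 360° × 9.36/29.530 ≈ 114.1°.
Illuminated fraction = (1 − cos 114.1°)/2 = (1 − (-0.408))/2 ≈ 0.704, so 70%.

70%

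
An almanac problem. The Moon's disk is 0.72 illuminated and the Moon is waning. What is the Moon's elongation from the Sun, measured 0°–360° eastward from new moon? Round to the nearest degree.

244°

cos θ = 1 − 2f = -0.440, giving a principal value of 116.1°.
Since the Moon is past full (waning), take the reflex angle: θ = 360° − 116.1° = 243.9°.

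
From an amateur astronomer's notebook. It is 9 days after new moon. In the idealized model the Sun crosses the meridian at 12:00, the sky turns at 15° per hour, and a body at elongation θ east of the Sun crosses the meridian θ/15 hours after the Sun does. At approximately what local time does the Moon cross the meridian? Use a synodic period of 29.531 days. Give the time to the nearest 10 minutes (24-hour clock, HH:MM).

19:20

Elongation θ = 360° × 9/29.531 ≈ 109.7°.
At 15° of sky rotation per hour, 109.7° corresponds to a 7.31 h lag.
12:00 + 7.314 h ≈ 19:19 → 19:20 to the nearest ten minutes.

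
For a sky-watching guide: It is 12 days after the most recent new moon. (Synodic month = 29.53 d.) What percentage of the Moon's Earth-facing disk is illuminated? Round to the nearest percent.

92%

The Moon has covered 12/29.53 of its cycle, so θ ≈ 360° × 12/29.53 = 146.3°.
cos 146.3° = (-0.832), so f = (1 − (-0.832))/2 = 0.916, so 92%.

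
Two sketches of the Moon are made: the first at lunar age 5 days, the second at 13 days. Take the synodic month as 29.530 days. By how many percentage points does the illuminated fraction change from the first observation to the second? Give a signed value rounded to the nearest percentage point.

+71 pp

θ₁ = 360° × 5/29.530 = 61.0°, f₁ = (1 − cos θ₁)/2 = 0.257.
θ₂ = 360° × 13/29.530 = 158.5°, f₂ = (1 − cos θ₂)/2 = 0.965.
Change = f₂ − f₁ = +0.708 → +71 percentage points.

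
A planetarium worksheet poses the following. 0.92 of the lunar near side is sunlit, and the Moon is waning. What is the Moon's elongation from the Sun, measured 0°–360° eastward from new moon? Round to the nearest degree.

213°

From f = (1 − cos θ)/2: cos θ = 1 − 2×0.92 = -0.840; arccos → 147.1°.
Since the Moon is past full (waning), take the reflex angle: θ = 360° − 147.1° = 212.9°.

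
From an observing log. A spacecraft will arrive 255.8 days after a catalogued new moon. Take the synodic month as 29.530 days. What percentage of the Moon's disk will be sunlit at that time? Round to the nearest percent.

76%

255.8 d spans 8 complete synodic months (8 × 29.530 = 236.24 d) plus 19.56 d.
Phase angle: θ = 360°·(19.56 d)/(29.530 d) = 238.5°.
cos 238.5° = (-0.523), so f = (1 − (-0.523))/2 = 0.762, so 76%.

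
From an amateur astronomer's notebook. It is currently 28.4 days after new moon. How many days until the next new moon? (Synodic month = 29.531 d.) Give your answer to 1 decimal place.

1.1 days

The next new moon completes the synodic month: 29.531 − 28.4 = 1.131 days.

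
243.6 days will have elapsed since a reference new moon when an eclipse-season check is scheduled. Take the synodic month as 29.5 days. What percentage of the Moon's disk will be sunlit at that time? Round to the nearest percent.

Reduce mod P: 243.6 − 8×29.5 = 7.60 d into the current lunation.
The Moon has covered 7.60/29.5 of its cycle, so θ ≈ 360° × 7.60/29.5 = 92.7°.
Illuminated fraction = (1 − cos 92.7°)/2 = (1 − (-0.048))/2 ≈ 0.524, so 52%.

52%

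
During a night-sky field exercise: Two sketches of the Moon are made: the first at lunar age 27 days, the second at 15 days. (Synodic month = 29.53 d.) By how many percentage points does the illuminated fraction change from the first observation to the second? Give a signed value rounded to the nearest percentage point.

First observation: θ = 360°·27/29.53 = 329.2°, so f = 0.071.
Second observation: θ = 182.9°, f = 0.999.
Δf = 0.999 − 0.071 = +0.929, i.e. +93 pp.

+93 pp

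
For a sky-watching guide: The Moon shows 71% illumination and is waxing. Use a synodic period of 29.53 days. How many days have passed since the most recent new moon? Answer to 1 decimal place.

cos θ = 1 − 2f = -0.420, giving a principal value of 114.8°.
The Moon is waxing (0°–180°), so θ = 114.8° directly.
That fraction of the synodic month is 114.8/360 × 29.53 d ≈ 9.42 d.

9.4 days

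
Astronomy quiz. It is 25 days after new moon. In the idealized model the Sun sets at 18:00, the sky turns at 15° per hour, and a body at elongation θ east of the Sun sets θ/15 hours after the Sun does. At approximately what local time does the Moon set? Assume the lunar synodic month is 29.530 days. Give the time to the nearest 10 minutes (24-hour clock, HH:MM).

14:20

Elongation θ = 360° × 25/29.530 ≈ 304.8°.
Delay after the Sun = 304.8° / (15°/h) ≈ 20.32 h.
18:00 + 20.318 h ≈ 14:19 → 14:20 to the nearest ten minutes.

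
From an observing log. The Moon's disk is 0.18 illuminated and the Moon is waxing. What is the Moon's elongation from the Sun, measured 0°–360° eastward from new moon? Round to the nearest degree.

From f = (1 − cos θ)/2: cos θ = 1 − 2×0.18 = 0.640; arccos → 50.2°.
Before full moon the principal value applies: θ = 50.2°.

50°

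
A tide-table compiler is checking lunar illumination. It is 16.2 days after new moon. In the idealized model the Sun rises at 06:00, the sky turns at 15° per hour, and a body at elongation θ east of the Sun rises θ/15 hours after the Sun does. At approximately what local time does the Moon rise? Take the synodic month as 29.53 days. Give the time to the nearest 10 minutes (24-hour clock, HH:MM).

19:10

Elongation θ = 360° × 16.2/29.53 ≈ 197.5°.
Delay after the Sun = 197.5° / (15°/h) ≈ 13.17 h.
06:00 + 13.166 h ≈ 19:10 → 19:10 to the nearest ten minutes.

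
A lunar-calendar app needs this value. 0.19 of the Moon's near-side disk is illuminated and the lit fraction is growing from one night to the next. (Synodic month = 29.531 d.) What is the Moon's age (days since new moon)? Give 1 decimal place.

4.2 days

cos θ = 1 − 2f = 0.620, giving a principal value of 51.7°.
Waxing ⇒ before full, so θ = 51.7°.
At 360°/29.531 d per day, 51.7° corresponds to 4.24 days.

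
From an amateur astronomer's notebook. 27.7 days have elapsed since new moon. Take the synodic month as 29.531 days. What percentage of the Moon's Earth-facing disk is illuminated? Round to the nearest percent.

The Moon has covered 27.7/29.531 of its cycle, so θ ≈ 360° × 27.7/29.531 = 337.7°.
Illuminated fraction = (1 − cos 337.7°)/2 = (1 − 0.925)/2 ≈ 0.037, so 4%.

4%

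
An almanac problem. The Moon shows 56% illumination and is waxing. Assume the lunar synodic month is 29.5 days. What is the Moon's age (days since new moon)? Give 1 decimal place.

7.9 days

Invert f = (1 − cos θ)/2 to get cos θ = 1 − 2(0.56) = -0.120, hence θ₀ = arccos -0.120 = 96.9°.
The Moon is waxing (0°–180°), so θ = 96.9° directly.
That fraction of the synodic month is 96.9/360 × 29.5 d ≈ 7.94 d.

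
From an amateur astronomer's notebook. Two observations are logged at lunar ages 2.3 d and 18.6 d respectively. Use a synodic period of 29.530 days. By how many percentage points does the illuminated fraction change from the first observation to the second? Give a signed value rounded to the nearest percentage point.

θ₁ = 360° × 2.3/29.530 = 28.0°, f₁ = (1 − cos θ₁)/2 = 0.059.
θ₂ = 360° × 18.6/29.530 = 226.8°, f₂ = (1 − cos θ₂)/2 = 0.843.
Change = f₂ − f₁ = +0.784 → +78 percentage points.

+78 percentage points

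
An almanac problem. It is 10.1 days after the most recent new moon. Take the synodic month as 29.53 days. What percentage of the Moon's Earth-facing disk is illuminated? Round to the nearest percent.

77%

The Moon has covered 10.1/29.53 of its cycle, so θ ≈ 360° × 10.1/29.53 = 123.1°.
Illuminated fraction = (1 − cos 123.1°)/2 = (1 − (-0.547))/2 ≈ 0.773, so 77%.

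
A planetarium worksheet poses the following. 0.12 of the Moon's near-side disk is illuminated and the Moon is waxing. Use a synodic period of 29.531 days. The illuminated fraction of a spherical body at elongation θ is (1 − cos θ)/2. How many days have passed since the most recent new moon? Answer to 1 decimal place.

3.3 days

Invert f = (1 − cos θ)/2 to get cos θ = 1 − 2(0.12) = 0.760, hence θ₀ = arccos 0.760 = 40.5°.
Waxing ⇒ before full, so θ = 40.5°.
Age = 29.531 × 40.5°/360° ≈ 3.33 days.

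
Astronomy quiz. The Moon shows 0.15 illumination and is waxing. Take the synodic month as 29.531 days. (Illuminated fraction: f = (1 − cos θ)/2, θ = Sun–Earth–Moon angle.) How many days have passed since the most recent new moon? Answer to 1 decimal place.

Invert f = (1 − cos θ)/2 to get cos θ = 1 − 2(0.15) = 0.700, hence θ₀ = arccos 0.700 = 45.6°.
The Moon is waxing (0°–180°), so θ = 45.6° directly.
Age = 29.531 × 45.6°/360° ≈ 3.74 days.

3.7 days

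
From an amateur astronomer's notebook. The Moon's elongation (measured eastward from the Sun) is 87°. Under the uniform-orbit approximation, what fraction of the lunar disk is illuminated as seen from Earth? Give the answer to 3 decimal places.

0.474

cos 87° = 0.052, so f = (1 − 0.052)/2 = 0.474.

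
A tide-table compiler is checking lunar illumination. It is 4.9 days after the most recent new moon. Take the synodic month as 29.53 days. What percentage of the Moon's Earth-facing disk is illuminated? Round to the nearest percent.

25%

The Moon has covered 4.9/29.53 of its cycle, so θ ≈ 360° × 4.9/29.53 = 59.7°.
Illuminated fraction = (1 − cos 59.7°)/2 = (1 − 0.504)/2 ≈ 0.248, so 25%.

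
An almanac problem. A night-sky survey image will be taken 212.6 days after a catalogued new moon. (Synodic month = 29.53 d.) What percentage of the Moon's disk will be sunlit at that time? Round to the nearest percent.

212.6/29.53 = 7.199 lunations, so 7 complete cycles and 5.89 d into the next.
The Moon has covered 5.89/29.53 of its cycle, so θ ≈ 360° × 5.89/29.53 = 71.8°.
Illuminated fraction = (1 − cos 71.8°)/2 = (1 − 0.312)/2 ≈ 0.344, so 34%.

34%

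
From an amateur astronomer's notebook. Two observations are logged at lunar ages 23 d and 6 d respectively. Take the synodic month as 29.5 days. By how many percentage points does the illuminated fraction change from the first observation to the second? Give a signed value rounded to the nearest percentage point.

θ₁ = 360° × 23/29.5 = 280.7°, f₁ = (1 − cos θ₁)/2 = 0.407.
θ₂ = 360° × 6/29.5 = 73.2°, f₂ = (1 − cos θ₂)/2 = 0.356.
Change = f₂ − f₁ = -0.052 → -5 percentage points.

-5 pp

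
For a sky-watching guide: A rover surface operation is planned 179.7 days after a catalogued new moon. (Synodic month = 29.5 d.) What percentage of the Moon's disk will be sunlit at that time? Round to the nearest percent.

8%

Reduce mod P: 179.7 − 6×29.5 = 2.70 d into the current lunation.
Phase angle: θ = 360°·(2.70 d)/(29.5 d) = 32.9°.
With cos θ = 0.839, the lit fraction is (1 − 0.839)/2 ≈ 0.080, so 8%.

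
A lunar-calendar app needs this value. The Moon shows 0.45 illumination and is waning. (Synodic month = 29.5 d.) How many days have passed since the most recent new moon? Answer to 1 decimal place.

From f = (1 − cos θ)/2: cos θ = 1 − 2×0.45 = 0.100; arccos → 84.3°.
Waning ⇒ past full, so θ = 360° − 84.3° = 275.7°.
Age = 29.5 × 275.7°/360° ≈ 22.60 days.

22.6 days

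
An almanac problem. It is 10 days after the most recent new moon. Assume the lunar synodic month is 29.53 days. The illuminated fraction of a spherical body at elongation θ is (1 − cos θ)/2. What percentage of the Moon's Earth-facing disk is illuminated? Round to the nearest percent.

76%

Elongation θ = 360° × 10/29.53 ≈ 121.9°.
Illuminated fraction = (1 − cos 121.9°)/2 = (1 − (-0.529))/2 ≈ 0.764, so 76%.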